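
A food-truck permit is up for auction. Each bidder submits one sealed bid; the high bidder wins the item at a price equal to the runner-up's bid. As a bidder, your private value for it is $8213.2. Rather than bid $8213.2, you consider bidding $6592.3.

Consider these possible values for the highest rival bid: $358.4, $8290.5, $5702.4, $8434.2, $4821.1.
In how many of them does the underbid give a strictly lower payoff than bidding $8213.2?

0

The deviation hurts exactly when the highest competing bid lies strictly between $6592.3 and $8213.2 — underbidding then forfeits a profitable win.
$358.4: below both → same outcome either way.
$8290.5: above both → same outcome either way.
$5702.4: below both → same outcome either way.
$8434.2: above both → same outcome either way.
$4821.1: below both → same outcome either way.
Count: 0.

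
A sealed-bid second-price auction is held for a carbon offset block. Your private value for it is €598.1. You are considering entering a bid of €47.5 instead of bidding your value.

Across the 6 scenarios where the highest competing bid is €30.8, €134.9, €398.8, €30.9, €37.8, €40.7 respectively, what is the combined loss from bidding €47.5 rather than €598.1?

€662.5

The deviation costs you only when the competing bid falls strictly between €47.5 and €598.1; elsewhere both bids give the same outcome.
€30.8: outcomes coincide → loss €0.
€134.9: truthful payoff €463.2, deviation payoff €0 → loss €463.2.
€398.8: truthful payoff €199.3, deviation payoff €0 → loss €199.3.
€30.9: outcomes coincide → loss €0.
€37.8: outcomes coincide → loss €0.
€40.7: outcomes coincide → loss €0.
Total loss = €463.2 + €199.3 = €662.5.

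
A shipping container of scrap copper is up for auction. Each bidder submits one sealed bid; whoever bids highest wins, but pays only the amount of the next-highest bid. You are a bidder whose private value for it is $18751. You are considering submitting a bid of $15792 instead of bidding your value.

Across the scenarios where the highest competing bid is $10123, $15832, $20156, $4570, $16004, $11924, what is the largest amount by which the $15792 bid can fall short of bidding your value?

$2919

$10123: same outcome either way → loss $0.
$15832: truthful gives $2919, deviation gives $0 → loss $2919.
$20156: same outcome either way → loss $0.
$4570: same outcome either way → loss $0.
$16004: truthful gives $2747, deviation gives $0 → loss $2747.
$11924: same outcome either way → loss $0.
Maximum loss: $2919.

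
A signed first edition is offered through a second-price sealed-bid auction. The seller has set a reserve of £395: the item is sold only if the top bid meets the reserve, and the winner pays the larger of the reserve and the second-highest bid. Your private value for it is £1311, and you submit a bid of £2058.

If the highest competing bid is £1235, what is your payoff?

£76

Your bid £2058 is the highest and exceeds the reserve.
Price = max(second-highest bid, reserve) = max(£1235, £395) = £1235.
Payoff = £1311 − £1235 = £76.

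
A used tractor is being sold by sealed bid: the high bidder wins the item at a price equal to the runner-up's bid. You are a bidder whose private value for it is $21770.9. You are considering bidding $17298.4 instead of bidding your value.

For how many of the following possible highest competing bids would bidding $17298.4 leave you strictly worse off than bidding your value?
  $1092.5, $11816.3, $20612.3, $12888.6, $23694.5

The deviation hurts exactly when the highest competing bid lies strictly between $17298.4 and $21770.9 — underbidding then forfeits a profitable win.
$1092.5: below both → same outcome either way.
$11816.3: below both → same outcome either way.
$20612.3: inside the interval → strictly worse (loss $1158.6).
$12888.6: below both → same outcome either way.
$23694.5: above both → same outcome either way.
Count: 1.

1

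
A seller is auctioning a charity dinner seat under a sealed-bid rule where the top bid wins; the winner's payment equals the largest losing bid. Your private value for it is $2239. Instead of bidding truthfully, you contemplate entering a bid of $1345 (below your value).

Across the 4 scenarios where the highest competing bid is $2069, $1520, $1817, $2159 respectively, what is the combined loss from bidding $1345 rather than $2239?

$1391

The deviation costs you only when the competing bid falls strictly between $1345 and $2239; elsewhere both bids give the same outcome.
$2069: truthful payoff $170, deviation payoff $0 → loss $170.
$1520: truthful payoff $719, deviation payoff $0 → loss $719.
$1817: truthful payoff $422, deviation payoff $0 → loss $422.
$2159: truthful payoff $80, deviation payoff $0 → loss $80.
Total loss = $170 + $719 + $422 + $80 = $1391.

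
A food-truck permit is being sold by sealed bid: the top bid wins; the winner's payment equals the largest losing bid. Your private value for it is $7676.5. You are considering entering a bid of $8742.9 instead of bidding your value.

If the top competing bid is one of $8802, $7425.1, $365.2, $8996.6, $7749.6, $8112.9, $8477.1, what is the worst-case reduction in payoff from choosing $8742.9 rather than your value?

$800.6

$8802: same outcome either way → loss $0.
$7425.1: same outcome either way → loss $0.
$365.2: same outcome either way → loss $0.
$8996.6: same outcome either way → loss $0.
$7749.6: truthful gives $0, deviation gives −$73.1 → loss $73.1.
$8112.9: truthful gives $0, deviation gives −$436.4 → loss $436.4.
$8477.1: truthful gives $0, deviation gives −$800.6 → loss $800.6.
Maximum loss: $800.6.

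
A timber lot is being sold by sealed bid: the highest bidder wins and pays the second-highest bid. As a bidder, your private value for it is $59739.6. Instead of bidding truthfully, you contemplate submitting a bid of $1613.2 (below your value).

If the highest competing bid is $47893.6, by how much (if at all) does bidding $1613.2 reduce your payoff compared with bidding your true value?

$11846

Bidding your value $59739.6: you win (since $59739.6 > $47893.6) and pay $47893.6. Payoff $11846.
Bidding $1613.2: you lose. Payoff $0.
The competing bid $47893.6 lies between your shaded bid and your value, so underbidding forfeits an item you could have won at a profitable price.
Loss from deviating = $11846 − ($0) = $11846.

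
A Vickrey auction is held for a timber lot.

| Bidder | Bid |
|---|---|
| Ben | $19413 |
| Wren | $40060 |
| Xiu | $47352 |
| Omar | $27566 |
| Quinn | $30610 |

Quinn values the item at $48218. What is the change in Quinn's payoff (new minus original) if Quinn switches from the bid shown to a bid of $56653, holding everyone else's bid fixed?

$866

The highest bid among the other bidders is $47352; Quinn's bid doesn't change that.
Original bid $30610: Quinn is not highest (top rival bid is $47352); payoff $0.
Alternative bid $56653: Quinn is highest, pays the top rival bid $47352; payoff $48218 − $47352 = $866.
Change in payoff = $866 − ($0) = $866.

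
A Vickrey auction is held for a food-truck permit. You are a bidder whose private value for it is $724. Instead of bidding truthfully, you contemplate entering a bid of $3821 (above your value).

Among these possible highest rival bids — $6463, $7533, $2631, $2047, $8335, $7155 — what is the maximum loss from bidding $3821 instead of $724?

$6463: same outcome either way → loss $0.
$7533: same outcome either way → loss $0.
$2631: truthful gives $0, deviation gives −$1907 → loss $1907.
$2047: truthful gives $0, deviation gives −$1323 → loss $1323.
$8335: same outcome either way → loss $0.
$7155: same outcome either way → loss $0.
Maximum loss: $1907.

$1907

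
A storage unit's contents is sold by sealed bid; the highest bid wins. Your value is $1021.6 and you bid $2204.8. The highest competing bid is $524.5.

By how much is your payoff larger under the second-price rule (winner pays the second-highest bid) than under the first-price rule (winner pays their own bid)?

$1680.3

You have the highest bid, so you win under either rule.
Second-price: pay $524.5 → payoff $497.1.
First-price: pay your own bid $2204.8 → payoff −$1183.2.
Difference = $497.1 − (−$1183.2) = $1680.3.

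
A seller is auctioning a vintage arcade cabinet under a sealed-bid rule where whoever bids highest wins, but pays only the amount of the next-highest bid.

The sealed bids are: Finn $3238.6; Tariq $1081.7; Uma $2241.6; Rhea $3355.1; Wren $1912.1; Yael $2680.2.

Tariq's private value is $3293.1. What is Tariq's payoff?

$0

Highest bid: Rhea at $3355.1, so Rhea wins.
Second-highest bid: Finn at $3238.6 — that is the price the winner pays.
Tariq did not win, so Tariq pays nothing and receives nothing: payoff $0.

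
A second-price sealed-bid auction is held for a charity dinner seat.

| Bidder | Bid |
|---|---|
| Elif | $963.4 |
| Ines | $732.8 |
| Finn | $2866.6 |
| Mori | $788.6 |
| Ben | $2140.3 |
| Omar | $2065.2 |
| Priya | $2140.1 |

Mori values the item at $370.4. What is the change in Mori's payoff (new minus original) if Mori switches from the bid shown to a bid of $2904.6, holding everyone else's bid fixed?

The highest bid among the other bidders is $2866.6; Mori's bid doesn't change that.
Original bid $788.6: Mori is not highest (top rival bid is $2866.6); payoff $0.
Alternative bid $2904.6: Mori is highest, pays the top rival bid $2866.6; payoff $370.4 − $2866.6 = −$2496.2.
Change in payoff = −$2496.2 − ($0) = −$2496.2.

−$2496.2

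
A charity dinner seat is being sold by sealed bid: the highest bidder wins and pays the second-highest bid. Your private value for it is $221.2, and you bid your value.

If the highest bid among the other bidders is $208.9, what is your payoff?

$12.3

Your bid $221.2 exceeds the highest competing bid $208.9, so you win.
In a second-price auction the winner pays the second-highest bid, $208.9.
Payoff = value − price = $221.2 − $208.9 = $12.3.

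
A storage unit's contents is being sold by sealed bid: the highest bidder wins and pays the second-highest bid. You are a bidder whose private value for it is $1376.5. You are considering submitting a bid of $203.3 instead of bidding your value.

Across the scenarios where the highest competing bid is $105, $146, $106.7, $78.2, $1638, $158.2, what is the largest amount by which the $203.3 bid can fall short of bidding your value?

$0

$105: same outcome either way → loss $0.
$146: same outcome either way → loss $0.
$106.7: same outcome either way → loss $0.
$78.2: same outcome either way → loss $0.
$1638: same outcome either way → loss $0.
$158.2: same outcome either way → loss $0.
Maximum loss: $0.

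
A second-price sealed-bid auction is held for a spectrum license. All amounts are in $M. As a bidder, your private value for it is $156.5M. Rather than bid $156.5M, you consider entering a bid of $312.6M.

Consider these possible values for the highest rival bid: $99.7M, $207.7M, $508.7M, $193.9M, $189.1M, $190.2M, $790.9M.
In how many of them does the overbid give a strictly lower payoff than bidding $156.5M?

The deviation hurts exactly when the highest competing bid lies strictly between $156.5M and $312.6M — overbidding then wins at a price above your value.
$99.7M: below both → same outcome either way.
$207.7M: inside the interval → strictly worse (loss $51.2M).
$508.7M: above both → same outcome either way.
$193.9M: inside the interval → strictly worse (loss $37.4M).
$189.1M: inside the interval → strictly worse (loss $32.6M).
$190.2M: inside the interval → strictly worse (loss $33.7M).
$790.9M: above both → same outcome either way.
Count: 4.

4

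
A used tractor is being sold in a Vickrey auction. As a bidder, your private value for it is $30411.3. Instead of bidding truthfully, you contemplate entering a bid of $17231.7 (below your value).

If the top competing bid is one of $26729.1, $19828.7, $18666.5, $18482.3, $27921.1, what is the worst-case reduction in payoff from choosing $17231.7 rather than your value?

$26729.1: truthful gives $3682.2, deviation gives $0 → loss $3682.2.
$19828.7: truthful gives $10582.6, deviation gives $0 → loss $10582.6.
$18666.5: truthful gives $11744.8, deviation gives $0 → loss $11744.8.
$18482.3: truthful gives $11929, deviation gives $0 → loss $11929.
$27921.1: truthful gives $2490.2, deviation gives $0 → loss $2490.2.
Maximum loss: $11929.

$11929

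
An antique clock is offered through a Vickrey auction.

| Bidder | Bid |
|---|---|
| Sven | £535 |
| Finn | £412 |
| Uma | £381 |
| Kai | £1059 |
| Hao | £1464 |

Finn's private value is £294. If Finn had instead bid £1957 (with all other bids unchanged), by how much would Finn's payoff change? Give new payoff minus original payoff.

−£1170

The highest bid among the other bidders is £1464; Finn's bid doesn't change that.
Original bid £412: Finn is not highest (top rival bid is £1464); payoff £0.
Alternative bid £1957: Finn is highest, pays the top rival bid £1464; payoff £294 − £1464 = −£1170.
Change in payoff = −£1170 − (£0) = −£1170.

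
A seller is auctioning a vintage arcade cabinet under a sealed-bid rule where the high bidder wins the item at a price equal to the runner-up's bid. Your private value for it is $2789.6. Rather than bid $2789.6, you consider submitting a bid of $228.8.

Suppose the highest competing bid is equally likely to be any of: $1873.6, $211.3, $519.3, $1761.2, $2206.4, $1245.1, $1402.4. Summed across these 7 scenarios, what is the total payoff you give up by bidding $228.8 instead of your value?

$7729.6

The deviation costs you only when the competing bid falls strictly between $228.8 and $2789.6; elsewhere both bids give the same outcome.
$1873.6: truthful payoff $916, deviation payoff $0 → loss $916.
$211.3: outcomes coincide → loss $0.
$519.3: truthful payoff $2270.3, deviation payoff $0 → loss $2270.3.
$1761.2: truthful payoff $1028.4, deviation payoff $0 → loss $1028.4.
$2206.4: truthful payoff $583.2, deviation payoff $0 → loss $583.2.
$1245.1: truthful payoff $1544.5, deviation payoff $0 → loss $1544.5.
$1402.4: truthful payoff $1387.2, deviation payoff $0 → loss $1387.2.
Total loss = $916 + $2270.3 + $1028.4 + $583.2 + $1544.5 + $1387.2 = $7729.6.
Because the price is fixed by the runner-up's bid, deviating from your value can only change a good outcome into a bad one — never the reverse.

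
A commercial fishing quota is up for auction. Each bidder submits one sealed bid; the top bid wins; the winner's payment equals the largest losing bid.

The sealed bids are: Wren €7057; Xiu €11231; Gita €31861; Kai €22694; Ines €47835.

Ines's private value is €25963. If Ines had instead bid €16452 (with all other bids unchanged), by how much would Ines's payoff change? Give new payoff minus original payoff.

The highest bid among the other bidders is €31861; Ines's bid doesn't change that.
Original bid €47835: Ines is highest, pays the top rival bid €31861; payoff €25963 − €31861 = −€5898.
Alternative bid €16452: Ines is not highest (top rival bid is €31861); payoff €0.
Change in payoff = €0 − (−€5898) = €5898.

€5898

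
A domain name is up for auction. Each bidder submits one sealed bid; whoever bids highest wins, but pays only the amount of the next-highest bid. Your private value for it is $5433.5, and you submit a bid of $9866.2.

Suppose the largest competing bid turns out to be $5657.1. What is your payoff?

Your bid $9866.2 exceeds the highest competing bid $5657.1, so you win.
In a second-price auction the winner pays the second-highest bid, $5657.1.
Payoff = value − price = $5433.5 − $5657.1 = −$223.6.

−$223.6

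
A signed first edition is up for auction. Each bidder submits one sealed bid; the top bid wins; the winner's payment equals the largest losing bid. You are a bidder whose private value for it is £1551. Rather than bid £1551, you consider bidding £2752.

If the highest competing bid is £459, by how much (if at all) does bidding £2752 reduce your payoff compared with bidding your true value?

£0

Bidding your value £1551: you win (since £1551 > £459) and pay £459. Payoff £1092.
Bidding £2752: you win and pay £459. Payoff £1551 − £459 = £1092.
Difference = £1092 − £1092 = £0; both bids lead to the same outcome because the competing bid is below both your value and your alternative bid.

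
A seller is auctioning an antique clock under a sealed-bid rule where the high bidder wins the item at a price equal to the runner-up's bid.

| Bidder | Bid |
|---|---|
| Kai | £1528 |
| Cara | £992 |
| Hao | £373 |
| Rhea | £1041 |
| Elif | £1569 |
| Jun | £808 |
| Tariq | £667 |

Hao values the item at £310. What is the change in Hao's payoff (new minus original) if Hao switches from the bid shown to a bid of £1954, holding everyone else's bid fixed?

The highest bid among the other bidders is £1569; Hao's bid doesn't change that.
Original bid £373: Hao is not highest (top rival bid is £1569); payoff £0.
Alternative bid £1954: Hao is highest, pays the top rival bid £1569; payoff £310 − £1569 = −£1259.
Change in payoff = −£1259 − (£0) = −£1259.

−£1259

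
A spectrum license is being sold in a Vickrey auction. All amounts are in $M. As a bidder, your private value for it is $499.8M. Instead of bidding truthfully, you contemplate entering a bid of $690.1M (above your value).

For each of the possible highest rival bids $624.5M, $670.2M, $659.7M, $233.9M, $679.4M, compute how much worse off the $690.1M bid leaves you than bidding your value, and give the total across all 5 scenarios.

The deviation costs you only when the competing bid falls strictly between $499.8M and $690.1M; elsewhere both bids give the same outcome.
$624.5M: truthful payoff $0M, deviation payoff −$124.7M → loss $124.7M.
$670.2M: truthful payoff $0M, deviation payoff −$170.4M → loss $170.4M.
$659.7M: truthful payoff $0M, deviation payoff −$159.9M → loss $159.9M.
$233.9M: outcomes coincide → loss $0M.
$679.4M: truthful payoff $0M, deviation payoff −$179.6M → loss $179.6M.
Total loss = $124.7M + $170.4M + $159.9M + $179.6M = $634.6M.
Truthful bidding weakly dominates here: raising your bid can only win items priced above your value, and lowering it can only forfeit items priced below.

$634.6M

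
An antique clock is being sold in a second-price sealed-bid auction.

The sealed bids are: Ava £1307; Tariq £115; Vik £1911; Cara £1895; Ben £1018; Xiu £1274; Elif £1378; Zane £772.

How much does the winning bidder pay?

Highest bid: Vik at £1911, so Vik wins.
Second-highest bid: Cara at £1895 — that is the price the winner pays.

£1895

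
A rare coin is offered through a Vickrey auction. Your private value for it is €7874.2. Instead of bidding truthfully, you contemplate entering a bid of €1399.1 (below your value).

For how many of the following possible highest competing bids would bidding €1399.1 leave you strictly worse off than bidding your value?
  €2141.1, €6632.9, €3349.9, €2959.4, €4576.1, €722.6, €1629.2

The deviation hurts exactly when the highest competing bid lies strictly between €1399.1 and €7874.2 — underbidding then forfeits a profitable win.
€2141.1: inside the interval → strictly worse (loss €5733.1).
€6632.9: inside the interval → strictly worse (loss €1241.3).
€3349.9: inside the interval → strictly worse (loss €4524.3).
€2959.4: inside the interval → strictly worse (loss €4914.8).
€4576.1: inside the interval → strictly worse (loss €3298.1).
€722.6: below both → same outcome either way.
€1629.2: inside the interval → strictly worse (loss €6245).
Count: 6.

6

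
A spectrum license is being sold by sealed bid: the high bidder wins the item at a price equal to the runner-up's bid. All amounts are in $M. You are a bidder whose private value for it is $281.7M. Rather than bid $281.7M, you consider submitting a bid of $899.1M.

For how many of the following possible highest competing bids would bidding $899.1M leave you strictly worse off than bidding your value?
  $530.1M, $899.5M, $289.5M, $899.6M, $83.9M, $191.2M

2

The deviation hurts exactly when the highest competing bid lies strictly between $281.7M and $899.1M — overbidding then wins at a price above your value.
$530.1M: inside the interval → strictly worse (loss $248.4M).
$899.5M: above both → same outcome either way.
$289.5M: inside the interval → strictly worse (loss $7.8M).
$899.6M: above both → same outcome either way.
$83.9M: below both → same outcome either way.
$191.2M: below both → same outcome either way.
Count: 2.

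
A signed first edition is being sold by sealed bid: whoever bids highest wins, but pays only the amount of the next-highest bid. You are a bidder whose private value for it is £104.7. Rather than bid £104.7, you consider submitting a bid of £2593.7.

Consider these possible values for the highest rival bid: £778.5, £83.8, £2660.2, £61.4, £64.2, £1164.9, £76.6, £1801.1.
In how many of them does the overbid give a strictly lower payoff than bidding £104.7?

3

The deviation hurts exactly when the highest competing bid lies strictly between £104.7 and £2593.7 — overbidding then wins at a price above your value.
£778.5: inside the interval → strictly worse (loss £673.8).
£83.8: below both → same outcome either way.
£2660.2: above both → same outcome either way.
£61.4: below both → same outcome either way.
£64.2: below both → same outcome either way.
£1164.9: inside the interval → strictly worse (loss £1060.2).
£76.6: below both → same outcome either way.
£1801.1: inside the interval → strictly worse (loss £1696.4).
Count: 3.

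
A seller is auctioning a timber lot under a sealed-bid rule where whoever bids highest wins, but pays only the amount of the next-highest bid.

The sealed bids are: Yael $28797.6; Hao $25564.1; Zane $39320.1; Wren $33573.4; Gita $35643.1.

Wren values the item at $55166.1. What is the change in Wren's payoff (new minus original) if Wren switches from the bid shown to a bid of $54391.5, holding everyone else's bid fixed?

$15846

The highest bid among the other bidders is $39320.1; Wren's bid doesn't change that.
Original bid $33573.4: Wren is not highest (top rival bid is $39320.1); payoff $0.
Alternative bid $54391.5: Wren is highest, pays the top rival bid $39320.1; payoff $55166.1 − $39320.1 = $15846.
Change in payoff = $15846 − ($0) = $15846.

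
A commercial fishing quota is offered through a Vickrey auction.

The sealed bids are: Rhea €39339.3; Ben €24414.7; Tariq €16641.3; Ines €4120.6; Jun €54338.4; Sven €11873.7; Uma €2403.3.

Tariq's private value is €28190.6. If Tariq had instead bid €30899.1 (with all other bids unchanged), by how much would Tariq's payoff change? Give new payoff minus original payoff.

€0

The highest bid among the other bidders is €54338.4; Tariq's bid doesn't change that.
Original bid €16641.3: Tariq is not highest (top rival bid is €54338.4); payoff €0.
Alternative bid €30899.1: Tariq is not highest (top rival bid is €54338.4); payoff €0.
Change in payoff = €0 − (€0) = €0.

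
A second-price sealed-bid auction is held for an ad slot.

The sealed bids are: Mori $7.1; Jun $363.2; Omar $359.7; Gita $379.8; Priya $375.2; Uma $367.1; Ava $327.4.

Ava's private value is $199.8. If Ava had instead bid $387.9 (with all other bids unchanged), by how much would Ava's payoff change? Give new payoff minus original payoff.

The highest bid among the other bidders is $379.8; Ava's bid doesn't change that.
Original bid $327.4: Ava is not highest (top rival bid is $379.8); payoff $0.
Alternative bid $387.9: Ava is highest, pays the top rival bid $379.8; payoff $199.8 − $379.8 = −$180.
Change in payoff = −$180 − ($0) = −$180.

−$180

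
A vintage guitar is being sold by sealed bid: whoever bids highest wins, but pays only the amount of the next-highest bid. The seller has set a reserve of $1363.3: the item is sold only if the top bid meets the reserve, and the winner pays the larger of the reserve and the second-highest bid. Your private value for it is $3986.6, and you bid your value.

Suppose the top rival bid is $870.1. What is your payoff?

Your bid $3986.6 is the highest and exceeds the reserve.
Price = max(second-highest bid, reserve) = max($870.1, $1363.3) = $1363.3.
Payoff = $3986.6 − $1363.3 = $2623.3.

$2623.3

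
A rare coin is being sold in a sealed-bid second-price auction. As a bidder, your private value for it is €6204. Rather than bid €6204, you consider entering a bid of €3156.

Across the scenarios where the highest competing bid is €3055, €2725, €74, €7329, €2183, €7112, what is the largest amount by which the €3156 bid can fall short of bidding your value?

€0

€3055: same outcome either way → loss €0.
€2725: same outcome either way → loss €0.
€74: same outcome either way → loss €0.
€7329: same outcome either way → loss €0.
€2183: same outcome either way → loss €0.
€7112: same outcome either way → loss €0.
Maximum loss: €0.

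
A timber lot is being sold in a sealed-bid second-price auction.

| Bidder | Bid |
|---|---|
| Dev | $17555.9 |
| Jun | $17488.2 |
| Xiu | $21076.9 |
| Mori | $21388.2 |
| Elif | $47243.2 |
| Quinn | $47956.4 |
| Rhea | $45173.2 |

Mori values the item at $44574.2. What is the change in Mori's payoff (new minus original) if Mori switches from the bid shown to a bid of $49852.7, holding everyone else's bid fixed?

The highest bid among the other bidders is $47956.4; Mori's bid doesn't change that.
Original bid $21388.2: Mori is not highest (top rival bid is $47956.4); payoff $0.
Alternative bid $49852.7: Mori is highest, pays the top rival bid $47956.4; payoff $44574.2 − $47956.4 = −$3382.2.
Change in payoff = −$3382.2 − ($0) = −$3382.2.

−$3382.2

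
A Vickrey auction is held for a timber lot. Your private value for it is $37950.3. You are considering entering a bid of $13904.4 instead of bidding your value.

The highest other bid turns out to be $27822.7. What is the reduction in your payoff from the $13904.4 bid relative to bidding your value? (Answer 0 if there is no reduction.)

Bidding your value $37950.3: you win (since $37950.3 > $27822.7) and pay $27822.7. Payoff $10127.6.
Bidding $13904.4: you lose. Payoff $0.
The competing bid $27822.7 lies between your shaded bid and your value, so underbidding forfeits an item you could have won at a profitable price.
Loss from deviating = $10127.6 − ($0) = $10127.6.

$10127.6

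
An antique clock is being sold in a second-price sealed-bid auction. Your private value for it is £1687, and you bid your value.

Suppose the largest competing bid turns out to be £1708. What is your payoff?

£0

Your bid £1687 is below the highest competing bid £1708, so you lose.
A losing bidder pays nothing and receives nothing: payoff = £0.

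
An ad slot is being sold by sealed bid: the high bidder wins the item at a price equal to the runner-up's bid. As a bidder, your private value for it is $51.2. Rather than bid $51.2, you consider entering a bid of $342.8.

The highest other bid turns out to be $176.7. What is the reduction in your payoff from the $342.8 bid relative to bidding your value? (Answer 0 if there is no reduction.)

Bidding your value $51.2: you lose (since $51.2 < $176.7). Payoff $0.
Bidding $342.8: you win and pay $176.7. Payoff $51.2 − $176.7 = −$125.5.
The competing bid $176.7 lies between your value and your inflated bid, so overbidding wins an item priced above your value.
Loss from deviating = $0 − (−$125.5) = $125.5.

$125.5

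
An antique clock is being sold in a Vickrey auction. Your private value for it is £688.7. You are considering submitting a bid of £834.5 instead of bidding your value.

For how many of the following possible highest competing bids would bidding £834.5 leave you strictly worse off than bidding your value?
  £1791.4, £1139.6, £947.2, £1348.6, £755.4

The deviation hurts exactly when the highest competing bid lies strictly between £688.7 and £834.5 — overbidding then wins at a price above your value.
£1791.4: above both → same outcome either way.
£1139.6: above both → same outcome either way.
£947.2: above both → same outcome either way.
£1348.6: above both → same outcome either way.
£755.4: inside the interval → strictly worse (loss £66.7).
Count: 1.

1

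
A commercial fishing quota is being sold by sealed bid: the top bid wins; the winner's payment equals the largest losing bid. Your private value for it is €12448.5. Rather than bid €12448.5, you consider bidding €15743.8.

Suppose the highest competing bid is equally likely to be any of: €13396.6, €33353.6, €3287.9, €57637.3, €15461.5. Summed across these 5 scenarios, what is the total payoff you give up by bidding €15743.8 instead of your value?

The deviation costs you only when the competing bid falls strictly between €12448.5 and €15743.8; elsewhere both bids give the same outcome.
€13396.6: truthful payoff €0, deviation payoff −€948.1 → loss €948.1.
€33353.6: outcomes coincide → loss €0.
€3287.9: outcomes coincide → loss €0.
€57637.3: outcomes coincide → loss €0.
€15461.5: truthful payoff €0, deviation payoff −€3013 → loss €3013.
Total loss = €948.1 + €3013 = €3961.1.
Truthful bidding weakly dominates here: raising your bid can only win items priced above your value, and lowering it can only forfeit items priced below.

€3961.1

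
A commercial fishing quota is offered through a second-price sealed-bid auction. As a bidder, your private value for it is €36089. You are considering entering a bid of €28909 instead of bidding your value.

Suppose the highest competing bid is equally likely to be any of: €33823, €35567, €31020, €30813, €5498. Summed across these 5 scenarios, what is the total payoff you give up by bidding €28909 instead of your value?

The deviation costs you only when the competing bid falls strictly between €28909 and €36089; elsewhere both bids give the same outcome.
€33823: truthful payoff €2266, deviation payoff €0 → loss €2266.
€35567: truthful payoff €522, deviation payoff €0 → loss €522.
€31020: truthful payoff €5069, deviation payoff €0 → loss €5069.
€30813: truthful payoff €5276, deviation payoff €0 → loss €5276.
€5498: outcomes coincide → loss €0.
Total loss = €2266 + €522 + €5069 + €5276 = €13133.

€13133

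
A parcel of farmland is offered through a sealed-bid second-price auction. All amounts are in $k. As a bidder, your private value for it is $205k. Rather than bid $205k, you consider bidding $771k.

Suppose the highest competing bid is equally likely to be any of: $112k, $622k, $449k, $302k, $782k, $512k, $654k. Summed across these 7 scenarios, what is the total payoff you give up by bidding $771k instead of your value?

The deviation costs you only when the competing bid falls strictly between $205k and $771k; elsewhere both bids give the same outcome.
$112k: outcomes coincide → loss $0k.
$622k: truthful payoff $0k, deviation payoff −$417k → loss $417k.
$449k: truthful payoff $0k, deviation payoff −$244k → loss $244k.
$302k: truthful payoff $0k, deviation payoff −$97k → loss $97k.
$782k: outcomes coincide → loss $0k.
$512k: truthful payoff $0k, deviation payoff −$307k → loss $307k.
$654k: truthful payoff $0k, deviation payoff −$449k → loss $449k.
Total loss = $417k + $244k + $97k + $307k + $449k = $1514k.

$1514k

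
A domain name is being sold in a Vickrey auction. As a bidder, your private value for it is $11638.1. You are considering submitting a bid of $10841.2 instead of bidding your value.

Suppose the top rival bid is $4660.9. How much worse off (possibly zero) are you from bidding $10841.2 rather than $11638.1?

Bidding your value $11638.1: you win (since $11638.1 > $4660.9) and pay $4660.9. Payoff $6977.2.
Bidding $10841.2: you win and pay $4660.9. Payoff $11638.1 − $4660.9 = $6977.2.
Difference = $6977.2 − $6977.2 = $0; both bids lead to the same outcome because the competing bid is below both your value and your alternative bid.

$0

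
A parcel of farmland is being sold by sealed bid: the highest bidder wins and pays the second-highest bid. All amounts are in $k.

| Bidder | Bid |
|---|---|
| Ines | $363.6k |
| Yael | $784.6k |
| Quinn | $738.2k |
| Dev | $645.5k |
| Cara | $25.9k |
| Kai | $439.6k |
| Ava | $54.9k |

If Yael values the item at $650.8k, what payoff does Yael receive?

−$87.4k

Highest bid: Yael at $784.6k, so Yael wins.
Second-highest bid: Quinn at $738.2k — that is the price the winner pays.
Yael's payoff = value − price = $650.8k − $738.2k = −$87.4k.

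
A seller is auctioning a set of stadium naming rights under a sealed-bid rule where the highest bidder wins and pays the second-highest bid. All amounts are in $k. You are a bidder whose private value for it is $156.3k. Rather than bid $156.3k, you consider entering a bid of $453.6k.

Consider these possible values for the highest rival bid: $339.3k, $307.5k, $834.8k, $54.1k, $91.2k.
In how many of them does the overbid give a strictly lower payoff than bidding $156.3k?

2

The deviation hurts exactly when the highest competing bid lies strictly between $156.3k and $453.6k — overbidding then wins at a price above your value.
$339.3k: inside the interval → strictly worse (loss $183k).
$307.5k: inside the interval → strictly worse (loss $151.2k).
$834.8k: above both → same outcome either way.
$54.1k: below both → same outcome either way.
$91.2k: below both → same outcome either way.
Count: 2.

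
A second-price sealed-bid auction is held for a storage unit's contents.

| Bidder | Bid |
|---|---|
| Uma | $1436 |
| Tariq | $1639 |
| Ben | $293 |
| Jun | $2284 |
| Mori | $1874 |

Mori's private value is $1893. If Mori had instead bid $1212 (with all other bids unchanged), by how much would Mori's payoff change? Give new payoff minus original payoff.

$0

The highest bid among the other bidders is $2284; Mori's bid doesn't change that.
Original bid $1874: Mori is not highest (top rival bid is $2284); payoff $0.
Alternative bid $1212: Mori is not highest (top rival bid is $2284); payoff $0.
Change in payoff = $0 − ($0) = $0.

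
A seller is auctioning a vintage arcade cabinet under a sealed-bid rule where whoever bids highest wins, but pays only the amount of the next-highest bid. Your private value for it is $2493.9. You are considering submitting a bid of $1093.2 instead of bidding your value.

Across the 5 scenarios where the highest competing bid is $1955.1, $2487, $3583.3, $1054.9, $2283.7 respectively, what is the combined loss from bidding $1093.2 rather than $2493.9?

The deviation costs you only when the competing bid falls strictly between $1093.2 and $2493.9; elsewhere both bids give the same outcome.
$1955.1: truthful payoff $538.8, deviation payoff $0 → loss $538.8.
$2487: truthful payoff $6.9, deviation payoff $0 → loss $6.9.
$3583.3: outcomes coincide → loss $0.
$1054.9: outcomes coincide → loss $0.
$2283.7: truthful payoff $210.2, deviation payoff $0 → loss $210.2.
Total loss = $538.8 + $6.9 + $210.2 = $755.9.

$755.9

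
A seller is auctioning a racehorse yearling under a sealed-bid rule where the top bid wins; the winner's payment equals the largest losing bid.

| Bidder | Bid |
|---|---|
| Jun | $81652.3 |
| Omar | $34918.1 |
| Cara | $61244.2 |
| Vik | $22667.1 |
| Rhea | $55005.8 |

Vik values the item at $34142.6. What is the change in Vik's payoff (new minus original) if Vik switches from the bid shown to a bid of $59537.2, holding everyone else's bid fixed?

$0

The highest bid among the other bidders is $81652.3; Vik's bid doesn't change that.
Original bid $22667.1: Vik is not highest (top rival bid is $81652.3); payoff $0.
Alternative bid $59537.2: Vik is not highest (top rival bid is $81652.3); payoff $0.
Change in payoff = $0 − ($0) = $0.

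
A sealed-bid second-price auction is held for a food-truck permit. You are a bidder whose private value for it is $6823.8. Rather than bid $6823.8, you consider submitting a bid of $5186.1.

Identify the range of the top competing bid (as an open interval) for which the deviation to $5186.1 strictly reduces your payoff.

($5186.1, $6823.8)

If the competing bid is below $5186.1, both bids win at the same price — no difference.
If it is above $6823.8, both bids lose — no difference.
If it lies strictly between $5186.1 and $6823.8, bidding your value wins at a price below your value (positive payoff) while bidding $5186.1 loses (payoff 0).
So the deviation strictly hurts on the open interval ($5186.1, $6823.8).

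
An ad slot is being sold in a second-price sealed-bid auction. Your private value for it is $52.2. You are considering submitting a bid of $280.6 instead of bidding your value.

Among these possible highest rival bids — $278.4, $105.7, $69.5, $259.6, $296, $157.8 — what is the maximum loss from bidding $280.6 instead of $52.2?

$278.4: truthful gives $0, deviation gives −$226.2 → loss $226.2.
$105.7: truthful gives $0, deviation gives −$53.5 → loss $53.5.
$69.5: truthful gives $0, deviation gives −$17.3 → loss $17.3.
$259.6: truthful gives $0, deviation gives −$207.4 → loss $207.4.
$296: same outcome either way → loss $0.
$157.8: truthful gives $0, deviation gives −$105.6 → loss $105.6.
Maximum loss: $226.2.

$226.2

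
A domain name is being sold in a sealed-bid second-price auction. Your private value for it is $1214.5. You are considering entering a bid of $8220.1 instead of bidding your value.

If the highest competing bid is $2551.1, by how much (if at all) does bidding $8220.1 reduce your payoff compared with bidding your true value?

$1336.6

Bidding your value $1214.5: you lose (since $1214.5 < $2551.1). Payoff $0.
Bidding $8220.1: you win and pay $2551.1. Payoff $1214.5 − $2551.1 = −$1336.6.
The competing bid $2551.1 lies between your value and your inflated bid, so overbidding wins an item priced above your value.
Loss from deviating = $0 − (−$1336.6) = $1336.6.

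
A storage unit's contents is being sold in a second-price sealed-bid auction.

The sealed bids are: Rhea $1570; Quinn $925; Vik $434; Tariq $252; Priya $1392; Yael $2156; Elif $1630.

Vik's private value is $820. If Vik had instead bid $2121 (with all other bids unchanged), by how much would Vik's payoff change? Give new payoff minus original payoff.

$0

The highest bid among the other bidders is $2156; Vik's bid doesn't change that.
Original bid $434: Vik is not highest (top rival bid is $2156); payoff $0.
Alternative bid $2121: Vik is not highest (top rival bid is $2156); payoff $0.
Change in payoff = $0 − ($0) = $0.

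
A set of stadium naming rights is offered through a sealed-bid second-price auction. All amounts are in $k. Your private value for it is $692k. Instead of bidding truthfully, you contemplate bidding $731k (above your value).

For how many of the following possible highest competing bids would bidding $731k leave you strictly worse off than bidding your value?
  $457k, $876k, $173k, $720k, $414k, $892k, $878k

The deviation hurts exactly when the highest competing bid lies strictly between $692k and $731k — overbidding then wins at a price above your value.
$457k: below both → same outcome either way.
$876k: above both → same outcome either way.
$173k: below both → same outcome either way.
$720k: inside the interval → strictly worse (loss $28k).
$414k: below both → same outcome either way.
$892k: above both → same outcome either way.
$878k: above both → same outcome either way.
Count: 1.

1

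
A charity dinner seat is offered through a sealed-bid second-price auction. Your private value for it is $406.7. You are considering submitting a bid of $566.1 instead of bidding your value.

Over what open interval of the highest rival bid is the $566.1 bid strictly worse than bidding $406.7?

If the competing bid is below $406.7, both bids win at the same price — no difference.
If it is above $566.1, both bids lose — no difference.
If it lies strictly between $406.7 and $566.1, bidding your value loses (payoff 0) while bidding $566.1 wins at a price above your value (payoff negative).
So the deviation strictly hurts on the open interval ($406.7, $566.1).
Truthful bidding weakly dominates here: raising your bid can only win items priced above your value, and lowering it can only forfeit items priced below.

($406.7, $566.1)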